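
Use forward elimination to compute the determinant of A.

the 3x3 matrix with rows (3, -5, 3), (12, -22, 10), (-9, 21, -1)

det(A) = -12

Forward elimination:
R2 <- R2 - (4)*R1:  [  0  -2  -2 ]
R3 <- R3 - (-3)*R1:  [ 0  6  8 ]
R3 <- R3 - (-3)*R2:  [ 0  0  2 ]
Upper-triangular form:
[ 3  -5   3 ]
[ 0  -2  -2 ]
[ 0   0   2 ]
det(A) = (-1)^0 * (3) * (-2) * (2) = -12  (0 row swaps -> sign +1)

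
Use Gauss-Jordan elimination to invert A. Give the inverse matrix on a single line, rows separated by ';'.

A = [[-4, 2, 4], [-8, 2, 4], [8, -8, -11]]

Gauss-Jordan on [A | I]:
R1 <- (1/-4)*R1:  [    1  -1/2    -1  |  -1/4     0     0 ]
R2 <- R2 - (-8)*R1:  [  0  -2  -4  |  -2   1   0 ]
R3 <- R3 - (8)*R1:  [  0  -4  -3  |   2   0   1 ]
R2 <- (1/-2)*R2:  [    0     1     2  |     1  -1/2     0 ]
R1 <- R1 - (-1/2)*R2:  [    1     0     0  |   1/4  -1/4     0 ]
R3 <- R3 - (-4)*R2:  [  0   0   5  |   6  -2   1 ]
R3 <- (1/5)*R3:  [    0     0     1  |   6/5  -2/5   1/5 ]
R2 <- R2 - (2)*R3:  [    0     1     0  |  -7/5  3/10  -2/5 ]
Right block of [I | A^{-1}] is the inverse:
[  1/4  -1/4     0 ]
[ -7/5  3/10  -2/5 ]
[  6/5  -2/5   1/5 ]

inverse = [1/4 -1/4 0; -7/5 3/10 -2/5; 6/5 -2/5 1/5]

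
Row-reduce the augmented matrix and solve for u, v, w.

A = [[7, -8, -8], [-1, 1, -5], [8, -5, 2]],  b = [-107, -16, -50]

(-5, 4, 5)

Forward elimination on [A|b]:
R2 <- R2 - (-1/7)*R1:  [      0    -1/7   -43/7  -219/7 ]
R3 <- R3 - (8/7)*R1:  [     0   29/7   78/7  506/7 ]
R3 <- R3 - (-29)*R2:  [    0     0  -167  -835 ]
Row echelon form:
[ 7    -8     -8  |    -107 ]
[ 0  -1/7  -43/7  |  -219/7 ]
[ 0     0   -167  |    -835 ]
Back-substitution:
w = (-835) / -167 = 5
v = (-219/7 - (-43/7)*(5)) / (-1/7) = 4
u = (-107 - (-8)*(4) - (-8)*(5)) / 7 = -5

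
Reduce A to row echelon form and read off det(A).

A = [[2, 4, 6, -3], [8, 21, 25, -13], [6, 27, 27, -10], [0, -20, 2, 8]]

det(A) = 120

Forward elimination:
R2 <- R2 - (4)*R1:  [  0   5   1  -1 ]
R3 <- R3 - (3)*R1:  [  0  15   9  -1 ]
R3 <- R3 - (3)*R2:  [ 0  0  6  2 ]
R4 <- R4 - (-4)*R2:  [ 0  0  6  4 ]
R4 <- R4 - (1)*R3:  [ 0  0  0  2 ]
Upper-triangular form:
[ 2  4  6  -3 ]
[ 0  5  1  -1 ]
[ 0  0  6   2 ]
[ 0  0  0   2 ]
det(A) = (-1)^0 * (2) * (5) * (6) * (2) = 120  (0 row swaps -> sign +1)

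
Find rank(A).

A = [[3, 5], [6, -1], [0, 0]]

rank(A) = 2

Row reduction:
R2 <- R2 - (2)*R1:  [   0  -11 ]
Row echelon form:
[ 3    5 ]
[ 0  -11 ]
[ 0    0 ]
Nonzero rows / pivot columns: 2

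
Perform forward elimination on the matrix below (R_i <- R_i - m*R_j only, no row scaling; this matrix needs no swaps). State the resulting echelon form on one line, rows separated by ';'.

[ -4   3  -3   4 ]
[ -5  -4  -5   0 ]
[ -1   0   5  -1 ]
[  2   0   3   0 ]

Forward elimination:
R2 <- R2 - (5/4)*R1:  [     0  -31/4   -5/4     -5 ]
R3 <- R3 - (1/4)*R1:  [    0  -3/4  23/4    -2 ]
R4 <- R4 - (-1/2)*R1:  [   0  3/2  3/2    2 ]
R3 <- R3 - (3/31)*R2:  [      0       0  182/31  -47/31 ]
R4 <- R4 - (-6/31)*R2:  [     0      0  39/31  32/31 ]
R4 <- R4 - (3/14)*R3:  [     0      0      0  19/14 ]
Row echelon form:
[ -4      3      -3       4 ]
[  0  -31/4    -5/4      -5 ]
[  0      0  182/31  -47/31 ]
[  0      0       0   19/14 ]

REF = [-4 3 -3 4; 0 -31/4 -5/4 -5; 0 0 182/31 -47/31; 0 0 0 19/14]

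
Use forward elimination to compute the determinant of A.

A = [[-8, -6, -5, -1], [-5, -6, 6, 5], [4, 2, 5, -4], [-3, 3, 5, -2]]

det(A) = 3227

Forward elimination:
R2 <- R2 - (5/8)*R1:  [    0  -9/4  73/8  45/8 ]
R3 <- R3 - (-1/2)*R1:  [    0    -1   5/2  -9/2 ]
R4 <- R4 - (3/8)*R1:  [     0   21/4   55/8  -13/8 ]
R3 <- R3 - (4/9)*R2:  [     0      0  -14/9     -7 ]
R4 <- R4 - (-7/3)*R2:  [     0      0  169/6   23/2 ]
R4 <- R4 - (-507/28)*R3:  [      0       0       0  -461/4 ]
Upper-triangular form:
[ -8    -6     -5      -1 ]
[  0  -9/4   73/8    45/8 ]
[  0     0  -14/9      -7 ]
[  0     0      0  -461/4 ]
det(A) = (-1)^0 * (-8) * (-9/4) * (-14/9) * (-461/4) = 3227  (0 row swaps -> sign +1)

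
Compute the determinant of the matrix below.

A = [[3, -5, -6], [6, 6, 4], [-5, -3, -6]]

Forward elimination:
R2 <- R2 - (2)*R1:  [  0  16  16 ]
R3 <- R3 - (-5/3)*R1:  [     0  -34/3    -16 ]
R3 <- R3 - (-17/24)*R2:  [     0      0  -14/3 ]
Upper-triangular form:
[ 3  -5     -6 ]
[ 0  16     16 ]
[ 0   0  -14/3 ]
det(A) = (-1)^0 * (3) * (16) * (-14/3) = -224  (0 row swaps -> sign +1)

det(A) = -224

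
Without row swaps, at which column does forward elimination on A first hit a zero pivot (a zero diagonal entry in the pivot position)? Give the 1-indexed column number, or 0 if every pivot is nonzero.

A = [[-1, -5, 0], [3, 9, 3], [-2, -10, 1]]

Naive forward elimination:
R2 <- R2 - (-3)*R1:  [  0  -6   3 ]
R3 <- R3 - (2)*R1:  [ 0  0  1 ]
All pivots nonzero; naive elimination completes without hitting a zero pivot.

first zero-pivot column = 0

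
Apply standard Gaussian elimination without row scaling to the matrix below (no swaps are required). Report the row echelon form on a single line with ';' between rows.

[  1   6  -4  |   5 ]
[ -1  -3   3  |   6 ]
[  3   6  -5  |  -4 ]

REF = [1 6 -4 5; 0 3 -1 11; 0 0 3 25]

Forward elimination:
R2 <- R2 - (-1)*R1:  [  0   3  -1  11 ]
R3 <- R3 - (3)*R1:  [   0  -12    7  -19 ]
R3 <- R3 - (-4)*R2:  [  0   0   3  25 ]
Row echelon form:
[ 1  6  -4  |   5 ]
[ 0  3  -1  |  11 ]
[ 0  0   3  |  25 ]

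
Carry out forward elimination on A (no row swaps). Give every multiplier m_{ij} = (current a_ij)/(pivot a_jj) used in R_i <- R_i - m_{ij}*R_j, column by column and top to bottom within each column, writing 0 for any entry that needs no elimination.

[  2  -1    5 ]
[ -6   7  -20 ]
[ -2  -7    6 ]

Forward elimination:
R2 <- R2 - (-3)*R1:  [  0   4  -5 ]
R3 <- R3 - (-1)*R1:  [  0  -8  11 ]
R3 <- R3 - (-2)*R2:  [ 0  0  1 ]
Multipliers (in order of application): m_{21} = -3, m_{31} = -1, m_{32} = -2

multipliers: -3, -1, -2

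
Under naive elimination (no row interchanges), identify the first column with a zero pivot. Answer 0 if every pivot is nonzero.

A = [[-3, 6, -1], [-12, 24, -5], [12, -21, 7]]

first zero-pivot column = 2

Naive forward elimination:
R2 <- R2 - (4)*R1:  [  0   0  -1 ]
R3 <- R3 - (-4)*R1:  [ 0  3  3 ]
Matrix at this point:
[ -3  6  -1 ]
[  0  0  -1 ]
[  0  3   3 ]
Pivot entry (2,2) is zero but row 3 has 3 in column 2 -> naive elimination stops; a row interchange (e.g. R2 <-> R3) would be required here.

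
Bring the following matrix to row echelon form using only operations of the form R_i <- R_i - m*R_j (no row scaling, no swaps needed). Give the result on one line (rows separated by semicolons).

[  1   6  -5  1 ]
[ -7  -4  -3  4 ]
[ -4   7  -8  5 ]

REF = [1 6 -5 1; 0 38 -38 11; 0 0 3 1/38]

Forward elimination:
R2 <- R2 - (-7)*R1:  [   0   38  -38   11 ]
R3 <- R3 - (-4)*R1:  [   0   31  -28    9 ]
R3 <- R3 - (31/38)*R2:  [    0     0     3  1/38 ]
Row echelon form:
[ 1   6   -5     1 ]
[ 0  38  -38    11 ]
[ 0   0    3  1/38 ]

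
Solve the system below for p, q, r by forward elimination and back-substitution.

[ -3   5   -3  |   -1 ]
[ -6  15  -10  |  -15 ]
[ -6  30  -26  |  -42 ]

Forward elimination on [A|b]:
R2 <- R2 - (2)*R1:  [   0    5   -4  -13 ]
R3 <- R3 - (2)*R1:  [   0   20  -20  -40 ]
R3 <- R3 - (4)*R2:  [  0   0  -4  12 ]
Row echelon form:
[ -3  5  -3  |   -1 ]
[  0  5  -4  |  -13 ]
[  0  0  -4  |   12 ]
Back-substitution:
r = (12) / -4 = -3
q = (-13 - (-4)*(-3)) / 5 = -5
p = (-1 - (5)*(-5) - (-3)*(-3)) / -3 = -5

(-5, -5, -3)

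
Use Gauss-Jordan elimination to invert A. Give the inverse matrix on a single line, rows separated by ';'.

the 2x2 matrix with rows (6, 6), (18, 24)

Gauss-Jordan on [A | I]:
R1 <- (1/6)*R1:  [   1    1  |  1/6    0 ]
R2 <- R2 - (18)*R1:  [  0   6  |  -3   1 ]
R2 <- (1/6)*R2:  [    0     1  |  -1/2   1/6 ]
R1 <- R1 - (1)*R2:  [    1     0  |   2/3  -1/6 ]
Right block of [I | A^{-1}] is the inverse:
[  2/3  -1/6 ]
[ -1/2   1/6 ]

inverse = [2/3 -1/6; -1/2 1/6]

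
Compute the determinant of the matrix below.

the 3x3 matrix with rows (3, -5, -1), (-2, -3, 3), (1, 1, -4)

det(A) = 51

Forward elimination:
R2 <- R2 - (-2/3)*R1:  [     0  -19/3    7/3 ]
R3 <- R3 - (1/3)*R1:  [     0    8/3  -11/3 ]
R3 <- R3 - (-8/19)*R2:  [      0       0  -51/19 ]
Upper-triangular form:
[ 3     -5      -1 ]
[ 0  -19/3     7/3 ]
[ 0      0  -51/19 ]
det(A) = (-1)^0 * (3) * (-19/3) * (-51/19) = 51  (0 row swaps -> sign +1)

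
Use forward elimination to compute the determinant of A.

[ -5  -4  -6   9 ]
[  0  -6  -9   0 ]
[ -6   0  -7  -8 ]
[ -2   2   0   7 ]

Forward elimination:
R3 <- R3 - (6/5)*R1:  [     0   24/5    1/5  -94/5 ]
R4 <- R4 - (2/5)*R1:  [    0  18/5  12/5  17/5 ]
R3 <- R3 - (-4/5)*R2:  [     0      0     -7  -94/5 ]
R4 <- R4 - (-3/5)*R2:  [    0     0    -3  17/5 ]
R4 <- R4 - (3/7)*R3:  [      0       0       0  401/35 ]
Upper-triangular form:
[ -5  -4  -6       9 ]
[  0  -6  -9       0 ]
[  0   0  -7   -94/5 ]
[  0   0   0  401/35 ]
det(A) = (-1)^0 * (-5) * (-6) * (-7) * (401/35) = -2406  (0 row swaps -> sign +1)

det(A) = -2406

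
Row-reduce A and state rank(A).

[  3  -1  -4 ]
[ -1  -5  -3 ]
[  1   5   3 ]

Row reduction:
R2 <- R2 - (-1/3)*R1:  [     0  -16/3  -13/3 ]
R3 <- R3 - (1/3)*R1:  [    0  16/3  13/3 ]
R3 <- R3 - (-1)*R2:  [ 0  0  0 ]
Row echelon form:
[ 3     -1     -4 ]
[ 0  -16/3  -13/3 ]
[ 0      0      0 ]
Nonzero rows / pivot columns: 2

rank(A) = 2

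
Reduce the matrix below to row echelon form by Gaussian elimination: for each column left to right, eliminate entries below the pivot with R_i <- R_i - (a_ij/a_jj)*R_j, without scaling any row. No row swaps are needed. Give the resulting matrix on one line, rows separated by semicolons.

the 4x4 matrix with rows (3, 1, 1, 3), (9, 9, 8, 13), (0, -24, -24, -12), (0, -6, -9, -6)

REF = [3 1 1 3; 0 6 5 4; 0 0 -4 4; 0 0 0 -6]

Forward elimination:
R2 <- R2 - (3)*R1:  [ 0  6  5  4 ]
R3 <- R3 - (-4)*R2:  [  0   0  -4   4 ]
R4 <- R4 - (-1)*R2:  [  0   0  -4  -2 ]
R4 <- R4 - (1)*R3:  [  0   0   0  -6 ]
Row echelon form:
[ 3  1   1   3 ]
[ 0  6   5   4 ]
[ 0  0  -4   4 ]
[ 0  0   0  -6 ]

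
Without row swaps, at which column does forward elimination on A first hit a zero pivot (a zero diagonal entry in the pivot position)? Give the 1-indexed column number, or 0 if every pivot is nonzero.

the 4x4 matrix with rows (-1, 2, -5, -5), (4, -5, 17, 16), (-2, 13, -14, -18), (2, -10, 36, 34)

first zero-pivot column = 4

Naive forward elimination:
R2 <- R2 - (-4)*R1:  [  0   3  -3  -4 ]
R3 <- R3 - (2)*R1:  [  0   9  -4  -8 ]
R4 <- R4 - (-2)*R1:  [  0  -6  26  24 ]
R3 <- R3 - (3)*R2:  [ 0  0  5  4 ]
R4 <- R4 - (-2)*R2:  [  0   0  20  16 ]
R4 <- R4 - (4)*R3:  [ 0  0  0  0 ]
Matrix at this point:
[ -1  2  -5  -5 ]
[  0  3  -3  -4 ]
[  0  0   5   4 ]
[  0  0   0   0 ]
Pivot entry (4,4) in the last row is zero and there are no rows below to swap with -> zero pivot in column 4 (A is singular).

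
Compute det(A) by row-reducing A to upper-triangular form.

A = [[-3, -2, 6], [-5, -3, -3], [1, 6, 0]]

Forward elimination:
R2 <- R2 - (5/3)*R1:  [   0  1/3  -13 ]
R3 <- R3 - (-1/3)*R1:  [    0  16/3     2 ]
R3 <- R3 - (16)*R2:  [   0    0  210 ]
Upper-triangular form:
[ -3   -2    6 ]
[  0  1/3  -13 ]
[  0    0  210 ]
det(A) = (-1)^0 * (-3) * (1/3) * (210) = -210  (0 row swaps -> sign +1)

det(A) = -210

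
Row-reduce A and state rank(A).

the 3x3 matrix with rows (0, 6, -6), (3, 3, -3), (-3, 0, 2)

Row reduction:
R1 <-> R2   (pivot in column 1 was zero)
[  3  3  -3 ]
[  0  6  -6 ]
[ -3  0   2 ]
R3 <- R3 - (-1)*R1:  [  0   3  -1 ]
R3 <- R3 - (1/2)*R2:  [ 0  0  2 ]
Row echelon form:
[ 3  3  -3 ]
[ 0  6  -6 ]
[ 0  0   2 ]
Nonzero rows / pivot columns: 3

rank(A) = 3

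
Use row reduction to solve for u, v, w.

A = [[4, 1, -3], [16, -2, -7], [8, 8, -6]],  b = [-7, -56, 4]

Forward elimination on [A|b]:
R2 <- R2 - (4)*R1:  [   0   -6    5  -28 ]
R3 <- R3 - (2)*R1:  [  0   6   0  18 ]
R3 <- R3 - (-1)*R2:  [   0    0    5  -10 ]
Row echelon form:
[ 4   1  -3  |   -7 ]
[ 0  -6   5  |  -28 ]
[ 0   0   5  |  -10 ]
Back-substitution:
w = (-10) / 5 = -2
v = (-28 - (5)*(-2)) / -6 = 3
u = (-7 - (1)*(3) - (-3)*(-2)) / 4 = -4

(-4, 3, -2)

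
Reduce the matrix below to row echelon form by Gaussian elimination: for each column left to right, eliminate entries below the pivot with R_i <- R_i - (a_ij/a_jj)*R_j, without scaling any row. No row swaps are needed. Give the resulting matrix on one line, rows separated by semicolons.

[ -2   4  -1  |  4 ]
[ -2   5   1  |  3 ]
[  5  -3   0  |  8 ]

Forward elimination:
R2 <- R2 - (1)*R1:  [  0   1   2  -1 ]
R3 <- R3 - (-5/2)*R1:  [    0     7  -5/2    18 ]
R3 <- R3 - (7)*R2:  [     0      0  -33/2     25 ]
Row echelon form:
[ -2  4     -1  |   4 ]
[  0  1      2  |  -1 ]
[  0  0  -33/2  |  25 ]

REF = [-2 4 -1 4; 0 1 2 -1; 0 0 -33/2 25]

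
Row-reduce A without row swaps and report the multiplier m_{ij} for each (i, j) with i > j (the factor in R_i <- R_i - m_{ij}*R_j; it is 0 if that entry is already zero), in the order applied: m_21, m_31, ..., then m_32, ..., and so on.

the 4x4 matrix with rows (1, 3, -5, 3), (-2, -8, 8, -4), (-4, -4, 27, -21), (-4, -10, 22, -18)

multipliers: -2, -4, -4, -4, -1, 0

Forward elimination:
R2 <- R2 - (-2)*R1:  [  0  -2  -2   2 ]
R3 <- R3 - (-4)*R1:  [  0   8   7  -9 ]
R4 <- R4 - (-4)*R1:  [  0   2   2  -6 ]
R3 <- R3 - (-4)*R2:  [  0   0  -1  -1 ]
R4 <- R4 - (-1)*R2:  [  0   0   0  -4 ]
R4: entry in column 3 is already 0 -> m_{43} = 0 (no row operation needed)
Multipliers (in order of application): m_{21} = -2, m_{31} = -4, m_{41} = -4, m_{32} = -4, m_{42} = -1, m_{43} = 0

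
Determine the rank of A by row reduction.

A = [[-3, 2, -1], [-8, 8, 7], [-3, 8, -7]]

Row reduction:
R2 <- R2 - (8/3)*R1:  [    0   8/3  29/3 ]
R3 <- R3 - (1)*R1:  [  0   6  -6 ]
R3 <- R3 - (9/4)*R2:  [      0       0  -111/4 ]
Row echelon form:
[ -3    2      -1 ]
[  0  8/3    29/3 ]
[  0    0  -111/4 ]
Nonzero rows / pivot columns: 3

rank(A) = 3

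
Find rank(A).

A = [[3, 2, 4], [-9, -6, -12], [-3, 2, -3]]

Row reduction:
R2 <- R2 - (-3)*R1:  [ 0  0  0 ]
R3 <- R3 - (-1)*R1:  [ 0  4  1 ]
R2 <-> R3   (pivot in column 2 was zero)
[ 3  2  4 ]
[ 0  4  1 ]
[ 0  0  0 ]
Row echelon form:
[ 3  2  4 ]
[ 0  4  1 ]
[ 0  0  0 ]
Nonzero rows / pivot columns: 2

rank(A) = 2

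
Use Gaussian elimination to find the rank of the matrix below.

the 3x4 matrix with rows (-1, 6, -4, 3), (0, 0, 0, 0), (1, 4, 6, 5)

Row reduction:
R3 <- R3 - (-1)*R1:  [  0  10   2   8 ]
R2 <-> R3   (pivot in column 2 was zero)
[ -1   6  -4  3 ]
[  0  10   2  8 ]
[  0   0   0  0 ]
Row echelon form:
[ -1   6  -4  3 ]
[  0  10   2  8 ]
[  0   0   0  0 ]
Nonzero rows / pivot columns: 2

rank(A) = 2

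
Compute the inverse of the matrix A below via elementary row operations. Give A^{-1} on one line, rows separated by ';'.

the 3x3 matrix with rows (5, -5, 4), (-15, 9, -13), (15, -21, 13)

inverse = [13/5 19/60 -29/60; 0 -1/12 -1/12; -3 -1/2 1/2]

Gauss-Jordan on [A | I]:
R1 <- (1/5)*R1:  [   1   -1  4/5  |  1/5    0    0 ]
R2 <- R2 - (-15)*R1:  [  0  -6  -1  |   3   1   0 ]
R3 <- R3 - (15)*R1:  [  0  -6   1  |  -3   0   1 ]
R2 <- (1/-6)*R2:  [    0     1   1/6  |  -1/2  -1/6     0 ]
R1 <- R1 - (-1)*R2:  [     1      0  29/30  |  -3/10   -1/6      0 ]
R3 <- R3 - (-6)*R2:  [  0   0   2  |  -6  -1   1 ]
R3 <- (1/2)*R3:  [    0     0     1  |    -3  -1/2   1/2 ]
R1 <- R1 - (29/30)*R3:  [      1       0       0  |    13/5   19/60  -29/60 ]
R2 <- R2 - (1/6)*R3:  [     0      1      0  |      0  -1/12  -1/12 ]
Right block of [I | A^{-1}] is the inverse:
[ 13/5  19/60  -29/60 ]
[    0  -1/12   -1/12 ]
[   -3   -1/2     1/2 ]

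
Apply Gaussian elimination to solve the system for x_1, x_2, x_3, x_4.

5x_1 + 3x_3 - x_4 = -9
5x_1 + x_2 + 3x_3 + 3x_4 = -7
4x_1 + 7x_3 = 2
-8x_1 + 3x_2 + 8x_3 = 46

Forward elimination on [A|b]:
R2 <- R2 - (1)*R1:  [ 0  1  0  4  2 ]
R3 <- R3 - (4/5)*R1:  [    0     0  23/5   4/5  46/5 ]
R4 <- R4 - (-8/5)*R1:  [     0      3   64/5   -8/5  158/5 ]
R4 <- R4 - (3)*R2:  [     0      0   64/5  -68/5  128/5 ]
R4 <- R4 - (64/23)*R3:  [       0        0        0  -364/23        0 ]
Row echelon form:
[ 5  0     3       -1  |    -9 ]
[ 0  1     0        4  |     2 ]
[ 0  0  23/5      4/5  |  46/5 ]
[ 0  0     0  -364/23  |     0 ]
Back-substitution:
x_4 = (0) / (-364/23) = 0
x_3 = (46/5 - (4/5)*(0)) / (23/5) = 2
x_2 = (2 - (4)*(0)) / 1 = 2
x_1 = (-9 - (3)*(2) - (-1)*(0)) / 5 = -3

(-3, 2, 2, 0)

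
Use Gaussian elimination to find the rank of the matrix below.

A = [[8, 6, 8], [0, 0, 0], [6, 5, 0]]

rank(A) = 2

Row reduction:
R3 <- R3 - (3/4)*R1:  [   0  1/2   -6 ]
R2 <-> R3   (pivot in column 2 was zero)
[ 8    6   8 ]
[ 0  1/2  -6 ]
[ 0    0   0 ]
Row echelon form:
[ 8    6   8 ]
[ 0  1/2  -6 ]
[ 0    0   0 ]
Nonzero rows / pivot columns: 2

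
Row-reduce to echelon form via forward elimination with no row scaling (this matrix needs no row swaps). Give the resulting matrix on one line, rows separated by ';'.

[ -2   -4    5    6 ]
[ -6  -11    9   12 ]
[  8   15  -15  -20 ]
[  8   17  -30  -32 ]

REF = [-2 -4 5 6; 0 1 -6 -6; 0 0 -1 -2; 0 0 0 6]

Forward elimination:
R2 <- R2 - (3)*R1:  [  0   1  -6  -6 ]
R3 <- R3 - (-4)*R1:  [  0  -1   5   4 ]
R4 <- R4 - (-4)*R1:  [   0    1  -10   -8 ]
R3 <- R3 - (-1)*R2:  [  0   0  -1  -2 ]
R4 <- R4 - (1)*R2:  [  0   0  -4  -2 ]
R4 <- R4 - (4)*R3:  [ 0  0  0  6 ]
Row echelon form:
[ -2  -4   5   6 ]
[  0   1  -6  -6 ]
[  0   0  -1  -2 ]
[  0   0   0   6 ]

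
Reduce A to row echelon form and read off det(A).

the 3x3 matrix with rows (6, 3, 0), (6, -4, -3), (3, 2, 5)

det(A) = -201

Forward elimination:
R2 <- R2 - (1)*R1:  [  0  -7  -3 ]
R3 <- R3 - (1/2)*R1:  [   0  1/2    5 ]
R3 <- R3 - (-1/14)*R2:  [     0      0  67/14 ]
Upper-triangular form:
[ 6   3      0 ]
[ 0  -7     -3 ]
[ 0   0  67/14 ]
det(A) = (-1)^0 * (6) * (-7) * (67/14) = -201  (0 row swaps -> sign +1)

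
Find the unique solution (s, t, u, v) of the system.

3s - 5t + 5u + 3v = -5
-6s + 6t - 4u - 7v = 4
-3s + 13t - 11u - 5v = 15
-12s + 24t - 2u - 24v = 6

(4, -2, -3, -4)

Forward elimination on [A|b]:
R2 <- R2 - (-2)*R1:  [  0  -4   6  -1  -6 ]
R3 <- R3 - (-1)*R1:  [  0   8  -6  -2  10 ]
R4 <- R4 - (-4)*R1:  [   0    4   18  -12  -14 ]
R3 <- R3 - (-2)*R2:  [  0   0   6  -4  -2 ]
R4 <- R4 - (-1)*R2:  [   0    0   24  -13  -20 ]
R4 <- R4 - (4)*R3:  [   0    0    0    3  -12 ]
Row echelon form:
[ 3  -5  5   3  |   -5 ]
[ 0  -4  6  -1  |   -6 ]
[ 0   0  6  -4  |   -2 ]
[ 0   0  0   3  |  -12 ]
Back-substitution:
v = (-12) / 3 = -4
u = (-2 - (-4)*(-4)) / 6 = -3
t = (-6 - (6)*(-3) - (-1)*(-4)) / -4 = -2
s = (-5 - (-5)*(-2) - (5)*(-3) - (3)*(-4)) / 3 = 4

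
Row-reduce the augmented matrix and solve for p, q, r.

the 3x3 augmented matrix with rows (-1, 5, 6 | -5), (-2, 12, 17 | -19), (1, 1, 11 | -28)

Forward elimination on [A|b]:
R2 <- R2 - (2)*R1:  [  0   2   5  -9 ]
R3 <- R3 - (-1)*R1:  [   0    6   17  -33 ]
R3 <- R3 - (3)*R2:  [  0   0   2  -6 ]
Row echelon form:
[ -1  5  6  |  -5 ]
[  0  2  5  |  -9 ]
[  0  0  2  |  -6 ]
Back-substitution:
r = (-6) / 2 = -3
q = (-9 - (5)*(-3)) / 2 = 3
p = (-5 - (5)*(3) - (6)*(-3)) / -1 = 2

(2, 3, -3)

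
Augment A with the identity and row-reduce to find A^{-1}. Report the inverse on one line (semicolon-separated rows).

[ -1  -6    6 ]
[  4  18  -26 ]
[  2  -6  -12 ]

Gauss-Jordan on [A | I]:
R1 <- (1/-1)*R1:  [  1   6  -6  |  -1   0   0 ]
R2 <- R2 - (4)*R1:  [  0  -6  -2  |   4   1   0 ]
R3 <- R3 - (2)*R1:  [   0  -18    0  |    2    0    1 ]
R2 <- (1/-6)*R2:  [    0     1   1/3  |  -2/3  -1/6     0 ]
R1 <- R1 - (6)*R2:  [  1   0  -8  |   3   1   0 ]
R3 <- R3 - (-18)*R2:  [   0    0    6  |  -10   -3    1 ]
R3 <- (1/6)*R3:  [    0     0     1  |  -5/3  -1/2   1/6 ]
R1 <- R1 - (-8)*R3:  [     1      0      0  |  -31/3     -3    4/3 ]
R2 <- R2 - (1/3)*R3:  [     0      1      0  |   -1/9      0  -1/18 ]
Right block of [I | A^{-1}] is the inverse:
[ -31/3    -3    4/3 ]
[  -1/9     0  -1/18 ]
[  -5/3  -1/2    1/6 ]

inverse = [-31/3 -3 4/3; -1/9 0 -1/18; -5/3 -1/2 1/6]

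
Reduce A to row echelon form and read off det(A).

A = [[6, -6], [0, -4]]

det(A) = -24

Forward elimination:
Upper-triangular form:
[ 6  -6 ]
[ 0  -4 ]
det(A) = (-1)^0 * (6) * (-4) = -24  (0 row swaps -> sign +1)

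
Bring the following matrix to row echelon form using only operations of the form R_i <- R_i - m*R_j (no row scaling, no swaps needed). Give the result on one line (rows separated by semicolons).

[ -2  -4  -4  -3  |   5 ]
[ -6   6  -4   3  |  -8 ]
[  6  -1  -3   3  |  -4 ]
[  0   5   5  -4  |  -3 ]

REF = [-2 -4 -4 -3 5; 0 18 8 12 -23; 0 0 -83/9 8/3 -101/18; 0 0 0 -542/83 141/83]

Forward elimination:
R2 <- R2 - (3)*R1:  [   0   18    8   12  -23 ]
R3 <- R3 - (-3)*R1:  [   0  -13  -15   -6   11 ]
R3 <- R3 - (-13/18)*R2:  [       0        0    -83/9      8/3  -101/18 ]
R4 <- R4 - (5/18)*R2:  [     0      0   25/9  -22/3  61/18 ]
R4 <- R4 - (-25/83)*R3:  [       0        0        0  -542/83   141/83 ]
Row echelon form:
[ -2  -4     -4       -3  |        5 ]
[  0  18      8       12  |      -23 ]
[  0   0  -83/9      8/3  |  -101/18 ]
[  0   0      0  -542/83  |   141/83 ]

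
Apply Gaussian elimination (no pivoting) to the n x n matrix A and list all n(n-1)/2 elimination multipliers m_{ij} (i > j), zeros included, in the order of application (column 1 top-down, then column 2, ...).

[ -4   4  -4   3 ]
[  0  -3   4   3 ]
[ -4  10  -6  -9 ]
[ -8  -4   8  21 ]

multipliers: 0, 1, 2, -2, 4, 0

Forward elimination:
R2: entry in column 1 is already 0 -> m_{21} = 0 (no row operation needed)
R3 <- R3 - (1)*R1:  [   0    6   -2  -12 ]
R4 <- R4 - (2)*R1:  [   0  -12   16   15 ]
R3 <- R3 - (-2)*R2:  [  0   0   6  -6 ]
R4 <- R4 - (4)*R2:  [ 0  0  0  3 ]
R4: entry in column 3 is already 0 -> m_{43} = 0 (no row operation needed)
Multipliers (in order of application): m_{21} = 0, m_{31} = 1, m_{41} = 2, m_{32} = -2, m_{42} = 4, m_{43} = 0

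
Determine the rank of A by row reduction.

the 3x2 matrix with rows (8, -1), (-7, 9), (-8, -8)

rank(A) = 2

Row reduction:
R2 <- R2 - (-7/8)*R1:  [    0  65/8 ]
R3 <- R3 - (-1)*R1:  [  0  -9 ]
R3 <- R3 - (-72/65)*R2:  [ 0  0 ]
Row echelon form:
[ 8    -1 ]
[ 0  65/8 ]
[ 0     0 ]
Nonzero rows / pivot columns: 2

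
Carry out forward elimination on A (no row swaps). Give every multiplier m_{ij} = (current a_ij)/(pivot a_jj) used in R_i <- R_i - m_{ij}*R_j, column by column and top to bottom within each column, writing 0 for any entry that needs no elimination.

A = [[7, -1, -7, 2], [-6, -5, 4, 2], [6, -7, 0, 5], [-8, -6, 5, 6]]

Forward elimination:
R2 <- R2 - (-6/7)*R1:  [     0  -41/7     -2   26/7 ]
R3 <- R3 - (6/7)*R1:  [     0  -43/7      6   23/7 ]
R4 <- R4 - (-8/7)*R1:  [     0  -50/7     -3   58/7 ]
R3 <- R3 - (43/41)*R2:  [      0       0  332/41  -25/41 ]
R4 <- R4 - (50/41)*R2:  [      0       0  -23/41  154/41 ]
R4 <- R4 - (-23/332)*R3:  [        0         0         0  1233/332 ]
Multipliers (in order of application): m_{21} = -6/7, m_{31} = 6/7, m_{41} = -8/7, m_{32} = 43/41, m_{42} = 50/41, m_{43} = -23/332

multipliers: -6/7, 6/7, -8/7, 43/41, 50/41, -23/332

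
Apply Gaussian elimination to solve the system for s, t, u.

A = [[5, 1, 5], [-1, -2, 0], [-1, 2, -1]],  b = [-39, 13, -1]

Forward elimination on [A|b]:
R2 <- R2 - (-1/5)*R1:  [    0  -9/5     1  26/5 ]
R3 <- R3 - (-1/5)*R1:  [     0   11/5      0  -44/5 ]
R3 <- R3 - (-11/9)*R2:  [     0      0   11/9  -22/9 ]
Row echelon form:
[ 5     1     5  |    -39 ]
[ 0  -9/5     1  |   26/5 ]
[ 0     0  11/9  |  -22/9 ]
Back-substitution:
u = (-22/9) / (11/9) = -2
t = (26/5 - (1)*(-2)) / (-9/5) = -4
s = (-39 - (1)*(-4) - (5)*(-2)) / 5 = -5

(-5, -4, -2)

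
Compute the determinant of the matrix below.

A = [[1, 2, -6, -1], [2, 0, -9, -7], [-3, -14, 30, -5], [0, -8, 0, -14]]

Forward elimination:
R2 <- R2 - (2)*R1:  [  0  -4   3  -5 ]
R3 <- R3 - (-3)*R1:  [  0  -8  12  -8 ]
R3 <- R3 - (2)*R2:  [ 0  0  6  2 ]
R4 <- R4 - (2)*R2:  [  0   0  -6  -4 ]
R4 <- R4 - (-1)*R3:  [  0   0   0  -2 ]
Upper-triangular form:
[ 1   2  -6  -1 ]
[ 0  -4   3  -5 ]
[ 0   0   6   2 ]
[ 0   0   0  -2 ]
det(A) = (-1)^0 * (1) * (-4) * (6) * (-2) = 48  (0 row swaps -> sign +1)

det(A) = 48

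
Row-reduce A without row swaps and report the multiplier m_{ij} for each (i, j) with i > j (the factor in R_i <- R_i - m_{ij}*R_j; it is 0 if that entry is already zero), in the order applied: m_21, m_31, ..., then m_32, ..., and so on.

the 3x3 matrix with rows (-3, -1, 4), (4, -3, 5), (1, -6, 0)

multipliers: -4/3, -1/3, 19/13

Forward elimination:
R2 <- R2 - (-4/3)*R1:  [     0  -13/3   31/3 ]
R3 <- R3 - (-1/3)*R1:  [     0  -19/3    4/3 ]
R3 <- R3 - (19/13)*R2:  [       0        0  -179/13 ]
Multipliers (in order of application): m_{21} = -4/3, m_{31} = -1/3, m_{32} = 19/13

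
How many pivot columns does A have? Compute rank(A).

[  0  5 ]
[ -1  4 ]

rank(A) = 2

Row reduction:
R1 <-> R2   (pivot in column 1 was zero)
[ -1  4 ]
[  0  5 ]
Row echelon form:
[ -1  4 ]
[  0  5 ]
Nonzero rows / pivot columns: 2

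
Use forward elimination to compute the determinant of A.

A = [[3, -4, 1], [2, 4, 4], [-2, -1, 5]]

det(A) = 150

Forward elimination:
R2 <- R2 - (2/3)*R1:  [    0  20/3  10/3 ]
R3 <- R3 - (-2/3)*R1:  [     0  -11/3   17/3 ]
R3 <- R3 - (-11/20)*R2:  [    0     0  15/2 ]
Upper-triangular form:
[ 3    -4     1 ]
[ 0  20/3  10/3 ]
[ 0     0  15/2 ]
det(A) = (-1)^0 * (3) * (20/3) * (15/2) = 150  (0 row swaps -> sign +1)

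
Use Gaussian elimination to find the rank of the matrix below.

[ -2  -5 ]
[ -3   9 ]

Row reduction:
R2 <- R2 - (3/2)*R1:  [    0  33/2 ]
Row echelon form:
[ -2    -5 ]
[  0  33/2 ]
Nonzero rows / pivot columns: 2

rank(A) = 2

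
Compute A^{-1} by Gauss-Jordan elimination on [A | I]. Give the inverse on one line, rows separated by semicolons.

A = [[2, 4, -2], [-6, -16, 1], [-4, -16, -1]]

Gauss-Jordan on [A | I]:
R1 <- (1/2)*R1:  [   1    2   -1  |  1/2    0    0 ]
R2 <- R2 - (-6)*R1:  [  0  -4  -5  |   3   1   0 ]
R3 <- R3 - (-4)*R1:  [  0  -8  -5  |   2   0   1 ]
R2 <- (1/-4)*R2:  [    0     1   5/4  |  -3/4  -1/4     0 ]
R1 <- R1 - (2)*R2:  [    1     0  -7/2  |     2   1/2     0 ]
R3 <- R3 - (-8)*R2:  [  0   0   5  |  -4  -2   1 ]
R3 <- (1/5)*R3:  [    0     0     1  |  -4/5  -2/5   1/5 ]
R1 <- R1 - (-7/2)*R3:  [     1      0      0  |   -4/5  -9/10   7/10 ]
R2 <- R2 - (5/4)*R3:  [    0     1     0  |   1/4   1/4  -1/4 ]
Right block of [I | A^{-1}] is the inverse:
[ -4/5  -9/10  7/10 ]
[  1/4    1/4  -1/4 ]
[ -4/5   -2/5   1/5 ]

inverse = [-4/5 -9/10 7/10; 1/4 1/4 -1/4; -4/5 -2/5 1/5]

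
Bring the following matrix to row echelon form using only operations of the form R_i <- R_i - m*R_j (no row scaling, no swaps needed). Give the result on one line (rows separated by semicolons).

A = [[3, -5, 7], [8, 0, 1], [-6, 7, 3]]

Forward elimination:
R2 <- R2 - (8/3)*R1:  [     0   40/3  -53/3 ]
R3 <- R3 - (-2)*R1:  [  0  -3  17 ]
R3 <- R3 - (-9/40)*R2:  [      0       0  521/40 ]
Row echelon form:
[ 3    -5       7 ]
[ 0  40/3   -53/3 ]
[ 0     0  521/40 ]

REF = [3 -5 7; 0 40/3 -53/3; 0 0 521/40]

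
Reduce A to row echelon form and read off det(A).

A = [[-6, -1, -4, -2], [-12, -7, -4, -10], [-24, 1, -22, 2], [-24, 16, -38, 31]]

det(A) = -180

Forward elimination:
R2 <- R2 - (2)*R1:  [  0  -5   4  -6 ]
R3 <- R3 - (4)*R1:  [  0   5  -6  10 ]
R4 <- R4 - (4)*R1:  [   0   20  -22   39 ]
R3 <- R3 - (-1)*R2:  [  0   0  -2   4 ]
R4 <- R4 - (-4)*R2:  [  0   0  -6  15 ]
R4 <- R4 - (3)*R3:  [ 0  0  0  3 ]
Upper-triangular form:
[ -6  -1  -4  -2 ]
[  0  -5   4  -6 ]
[  0   0  -2   4 ]
[  0   0   0   3 ]
det(A) = (-1)^0 * (-6) * (-5) * (-2) * (3) = -180  (0 row swaps -> sign +1)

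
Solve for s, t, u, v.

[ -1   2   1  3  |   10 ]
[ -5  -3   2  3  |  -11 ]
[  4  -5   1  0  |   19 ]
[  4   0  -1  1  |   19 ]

(5, 1, 4, 3)

Forward elimination on [A|b]:
R2 <- R2 - (5)*R1:  [   0  -13   -3  -12  -61 ]
R3 <- R3 - (-4)*R1:  [  0   3   5  12  59 ]
R4 <- R4 - (-4)*R1:  [  0   8   3  13  59 ]
R3 <- R3 - (-3/13)*R2:  [      0       0   56/13  120/13  584/13 ]
R4 <- R4 - (-8/13)*R2:  [      0       0   15/13   73/13  279/13 ]
R4 <- R4 - (15/56)*R3:  [    0     0     0  22/7  66/7 ]
Row echelon form:
[ -1    2      1       3  |      10 ]
[  0  -13     -3     -12  |     -61 ]
[  0    0  56/13  120/13  |  584/13 ]
[  0    0      0    22/7  |    66/7 ]
Back-substitution:
v = (66/7) / (22/7) = 3
u = (584/13 - (120/13)*(3)) / (56/13) = 4
t = (-61 - (-3)*(4) - (-12)*(3)) / -13 = 1
s = (10 - (2)*(1) - (1)*(4) - (3)*(3)) / -1 = 5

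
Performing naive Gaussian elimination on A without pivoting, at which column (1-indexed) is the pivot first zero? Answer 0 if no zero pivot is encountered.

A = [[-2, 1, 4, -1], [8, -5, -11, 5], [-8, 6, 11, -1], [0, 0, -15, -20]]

first zero-pivot column = 0

Naive forward elimination:
R2 <- R2 - (-4)*R1:  [  0  -1   5   1 ]
R3 <- R3 - (4)*R1:  [  0   2  -5   3 ]
R3 <- R3 - (-2)*R2:  [ 0  0  5  5 ]
R4 <- R4 - (-3)*R3:  [  0   0   0  -5 ]
All pivots nonzero; naive elimination completes without hitting a zero pivot.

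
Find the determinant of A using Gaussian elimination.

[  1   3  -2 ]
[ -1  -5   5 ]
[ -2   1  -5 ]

det(A) = -3

Forward elimination:
R2 <- R2 - (-1)*R1:  [  0  -2   3 ]
R3 <- R3 - (-2)*R1:  [  0   7  -9 ]
R3 <- R3 - (-7/2)*R2:  [   0    0  3/2 ]
Upper-triangular form:
[ 1   3   -2 ]
[ 0  -2    3 ]
[ 0   0  3/2 ]
det(A) = (-1)^0 * (1) * (-2) * (3/2) = -3  (0 row swaps -> sign +1)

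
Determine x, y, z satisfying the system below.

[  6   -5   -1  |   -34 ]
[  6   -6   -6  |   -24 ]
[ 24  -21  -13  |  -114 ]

(-2, 5, -3)

Forward elimination on [A|b]:
R2 <- R2 - (1)*R1:  [  0  -1  -5  10 ]
R3 <- R3 - (4)*R1:  [  0  -1  -9  22 ]
R3 <- R3 - (1)*R2:  [  0   0  -4  12 ]
Row echelon form:
[ 6  -5  -1  |  -34 ]
[ 0  -1  -5  |   10 ]
[ 0   0  -4  |   12 ]
Back-substitution:
z = (12) / -4 = -3
y = (10 - (-5)*(-3)) / -1 = 5
x = (-34 - (-5)*(5) - (-1)*(-3)) / 6 = -2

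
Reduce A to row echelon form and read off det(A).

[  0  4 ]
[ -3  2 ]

Forward elimination:
R1 <-> R2   (pivot in column 1 was zero)
[ -3  2 ]
[  0  4 ]
Upper-triangular form:
[ -3  2 ]
[  0  4 ]
det(A) = (-1)^1 * (-3) * (4) = 12  (1 row swap -> sign -1)

det(A) = 12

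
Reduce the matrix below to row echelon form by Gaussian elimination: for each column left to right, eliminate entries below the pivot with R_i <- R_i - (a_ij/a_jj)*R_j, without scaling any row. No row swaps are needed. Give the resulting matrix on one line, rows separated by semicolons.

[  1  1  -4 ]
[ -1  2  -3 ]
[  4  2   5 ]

Forward elimination:
R2 <- R2 - (-1)*R1:  [  0   3  -7 ]
R3 <- R3 - (4)*R1:  [  0  -2  21 ]
R3 <- R3 - (-2/3)*R2:  [    0     0  49/3 ]
Row echelon form:
[ 1  1    -4 ]
[ 0  3    -7 ]
[ 0  0  49/3 ]

REF = [1 1 -4; 0 3 -7; 0 0 49/3]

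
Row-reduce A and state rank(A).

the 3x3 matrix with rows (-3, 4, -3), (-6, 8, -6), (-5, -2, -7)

Row reduction:
R2 <- R2 - (2)*R1:  [ 0  0  0 ]
R3 <- R3 - (5/3)*R1:  [     0  -26/3     -2 ]
R2 <-> R3   (pivot in column 2 was zero)
[ -3      4  -3 ]
[  0  -26/3  -2 ]
[  0      0   0 ]
Row echelon form:
[ -3      4  -3 ]
[  0  -26/3  -2 ]
[  0      0   0 ]
Nonzero rows / pivot columns: 2

rank(A) = 2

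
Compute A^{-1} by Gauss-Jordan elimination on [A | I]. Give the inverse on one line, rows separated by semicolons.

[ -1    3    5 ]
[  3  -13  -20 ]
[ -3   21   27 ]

Gauss-Jordan on [A | I]:
R1 <- (1/-1)*R1:  [  1  -3  -5  |  -1   0   0 ]
R2 <- R2 - (3)*R1:  [  0  -4  -5  |   3   1   0 ]
R3 <- R3 - (-3)*R1:  [  0  12  12  |  -3   0   1 ]
R2 <- (1/-4)*R2:  [    0     1   5/4  |  -3/4  -1/4     0 ]
R1 <- R1 - (-3)*R2:  [     1      0   -5/4  |  -13/4   -3/4      0 ]
R3 <- R3 - (12)*R2:  [  0   0  -3  |   6   3   1 ]
R3 <- (1/-3)*R3:  [    0     0     1  |    -2    -1  -1/3 ]
R1 <- R1 - (-5/4)*R3:  [     1      0      0  |  -23/4     -2  -5/12 ]
R2 <- R2 - (5/4)*R3:  [    0     1     0  |   7/4     1  5/12 ]
Right block of [I | A^{-1}] is the inverse:
[ -23/4  -2  -5/12 ]
[   7/4   1   5/12 ]
[    -2  -1   -1/3 ]

inverse = [-23/4 -2 -5/12; 7/4 1 5/12; -2 -1 -1/3]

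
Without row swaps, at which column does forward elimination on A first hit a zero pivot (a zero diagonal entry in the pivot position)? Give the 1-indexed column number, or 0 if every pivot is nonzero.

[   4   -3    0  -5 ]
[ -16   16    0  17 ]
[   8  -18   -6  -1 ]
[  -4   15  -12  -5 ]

first zero-pivot column = 0

Naive forward elimination:
R2 <- R2 - (-4)*R1:  [  0   4   0  -3 ]
R3 <- R3 - (2)*R1:  [   0  -12   -6    9 ]
R4 <- R4 - (-1)*R1:  [   0   12  -12  -10 ]
R3 <- R3 - (-3)*R2:  [  0   0  -6   0 ]
R4 <- R4 - (3)*R2:  [   0    0  -12   -1 ]
R4 <- R4 - (2)*R3:  [  0   0   0  -1 ]
All pivots nonzero; naive elimination completes without hitting a zero pivot.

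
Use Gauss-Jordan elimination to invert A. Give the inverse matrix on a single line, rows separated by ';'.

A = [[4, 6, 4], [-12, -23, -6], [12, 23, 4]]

inverse = [23/20 17/10 7/5; -3/5 -4/5 -3/5; 0 -1/2 -1/2]

Gauss-Jordan on [A | I]:
R1 <- (1/4)*R1:  [   1  3/2    1  |  1/4    0    0 ]
R2 <- R2 - (-12)*R1:  [  0  -5   6  |   3   1   0 ]
R3 <- R3 - (12)*R1:  [  0   5  -8  |  -3   0   1 ]
R2 <- (1/-5)*R2:  [    0     1  -6/5  |  -3/5  -1/5     0 ]
R1 <- R1 - (3/2)*R2:  [     1      0   14/5  |  23/20   3/10      0 ]
R3 <- R3 - (5)*R2:  [  0   0  -2  |   0   1   1 ]
R3 <- (1/-2)*R3:  [    0     0     1  |     0  -1/2  -1/2 ]
R1 <- R1 - (14/5)*R3:  [     1      0      0  |  23/20  17/10    7/5 ]
R2 <- R2 - (-6/5)*R3:  [    0     1     0  |  -3/5  -4/5  -3/5 ]
Right block of [I | A^{-1}] is the inverse:
[ 23/20  17/10   7/5 ]
[  -3/5   -4/5  -3/5 ]
[     0   -1/2  -1/2 ]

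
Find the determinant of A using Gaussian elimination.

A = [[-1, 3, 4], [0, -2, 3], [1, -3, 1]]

det(A) = 10

Forward elimination:
R3 <- R3 - (-1)*R1:  [ 0  0  5 ]
Upper-triangular form:
[ -1   3  4 ]
[  0  -2  3 ]
[  0   0  5 ]
det(A) = (-1)^0 * (-1) * (-2) * (5) = 10  (0 row swaps -> sign +1)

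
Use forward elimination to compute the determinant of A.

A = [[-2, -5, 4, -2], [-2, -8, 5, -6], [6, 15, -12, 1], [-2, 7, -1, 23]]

det(A) = -30

Forward elimination:
R2 <- R2 - (1)*R1:  [  0  -3   1  -4 ]
R3 <- R3 - (-3)*R1:  [  0   0   0  -5 ]
R4 <- R4 - (1)*R1:  [  0  12  -5  25 ]
R4 <- R4 - (-4)*R2:  [  0   0  -1   9 ]
R3 <-> R4   (pivot in column 3 was zero)
[ -2  -5   4  -2 ]
[  0  -3   1  -4 ]
[  0   0  -1   9 ]
[  0   0   0  -5 ]
Upper-triangular form:
[ -2  -5   4  -2 ]
[  0  -3   1  -4 ]
[  0   0  -1   9 ]
[  0   0   0  -5 ]
det(A) = (-1)^1 * (-2) * (-3) * (-1) * (-5) = -30  (1 row swap -> sign -1)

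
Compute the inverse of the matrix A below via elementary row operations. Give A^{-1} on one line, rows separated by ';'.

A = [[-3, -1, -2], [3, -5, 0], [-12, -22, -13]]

Gauss-Jordan on [A | I]:
R1 <- (1/-3)*R1:  [    1   1/3   2/3  |  -1/3     0     0 ]
R2 <- R2 - (3)*R1:  [  0  -6  -2  |   1   1   0 ]
R3 <- R3 - (-12)*R1:  [   0  -18   -5  |   -4    0    1 ]
R2 <- (1/-6)*R2:  [    0     1   1/3  |  -1/6  -1/6     0 ]
R1 <- R1 - (1/3)*R2:  [     1      0    5/9  |  -5/18   1/18      0 ]
R3 <- R3 - (-18)*R2:  [  0   0   1  |  -7  -3   1 ]
R1 <- R1 - (5/9)*R3:  [     1      0      0  |  65/18  31/18   -5/9 ]
R2 <- R2 - (1/3)*R3:  [    0     1     0  |  13/6   5/6  -1/3 ]
Right block of [I | A^{-1}] is the inverse:
[ 65/18  31/18  -5/9 ]
[  13/6    5/6  -1/3 ]
[    -7     -3     1 ]

inverse = [65/18 31/18 -5/9; 13/6 5/6 -1/3; -7 -3 1]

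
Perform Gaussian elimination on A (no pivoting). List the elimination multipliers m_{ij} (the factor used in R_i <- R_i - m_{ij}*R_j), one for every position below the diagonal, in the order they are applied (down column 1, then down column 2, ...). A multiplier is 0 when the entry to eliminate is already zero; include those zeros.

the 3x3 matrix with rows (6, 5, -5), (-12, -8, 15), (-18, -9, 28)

Forward elimination:
R2 <- R2 - (-2)*R1:  [ 0  2  5 ]
R3 <- R3 - (-3)*R1:  [  0   6  13 ]
R3 <- R3 - (3)*R2:  [  0   0  -2 ]
Multipliers (in order of application): m_{21} = -2, m_{31} = -3, m_{32} = 3

multipliers: -2, -3, 3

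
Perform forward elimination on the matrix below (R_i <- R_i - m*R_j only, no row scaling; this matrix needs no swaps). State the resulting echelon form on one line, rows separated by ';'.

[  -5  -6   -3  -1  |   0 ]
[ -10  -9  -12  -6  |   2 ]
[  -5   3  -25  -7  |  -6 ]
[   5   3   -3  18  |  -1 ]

Forward elimination:
R2 <- R2 - (2)*R1:  [  0   3  -6  -4   2 ]
R3 <- R3 - (1)*R1:  [   0    9  -22   -6   -6 ]
R4 <- R4 - (-1)*R1:  [  0  -3  -6  17  -1 ]
R3 <- R3 - (3)*R2:  [   0    0   -4    6  -12 ]
R4 <- R4 - (-1)*R2:  [   0    0  -12   13    1 ]
R4 <- R4 - (3)*R3:  [  0   0   0  -5  37 ]
Row echelon form:
[ -5  -6  -3  -1  |    0 ]
[  0   3  -6  -4  |    2 ]
[  0   0  -4   6  |  -12 ]
[  0   0   0  -5  |   37 ]

REF = [-5 -6 -3 -1 0; 0 3 -6 -4 2; 0 0 -4 6 -12; 0 0 0 -5 37]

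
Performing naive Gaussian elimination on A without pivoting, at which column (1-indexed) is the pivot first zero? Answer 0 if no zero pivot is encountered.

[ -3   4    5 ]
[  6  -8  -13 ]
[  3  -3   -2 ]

Naive forward elimination:
R2 <- R2 - (-2)*R1:  [  0   0  -3 ]
R3 <- R3 - (-1)*R1:  [ 0  1  3 ]
Matrix at this point:
[ -3  4   5 ]
[  0  0  -3 ]
[  0  1   3 ]
Pivot entry (2,2) is zero but row 3 has 1 in column 2 -> naive elimination stops; a row interchange (e.g. R2 <-> R3) would be required here.

first zero-pivot column = 2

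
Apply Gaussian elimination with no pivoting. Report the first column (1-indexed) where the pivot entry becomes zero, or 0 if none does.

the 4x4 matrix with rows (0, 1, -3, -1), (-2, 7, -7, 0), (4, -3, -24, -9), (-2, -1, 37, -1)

Naive forward elimination:
Pivot entry (1,1) is zero but row 2 has -2 in column 1 -> naive elimination stops; a row interchange (e.g. R1 <-> R2) would be required here.

first zero-pivot column = 1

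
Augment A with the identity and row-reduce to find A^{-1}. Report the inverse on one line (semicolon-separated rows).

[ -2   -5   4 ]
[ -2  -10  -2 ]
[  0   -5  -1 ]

inverse = [0 -1/2 1; -1/25 1/25 -6/25; 1/5 -1/5 1/5]

Gauss-Jordan on [A | I]:
R1 <- (1/-2)*R1:  [    1   5/2    -2  |  -1/2     0     0 ]
R2 <- R2 - (-2)*R1:  [  0  -5  -6  |  -1   1   0 ]
R2 <- (1/-5)*R2:  [    0     1   6/5  |   1/5  -1/5     0 ]
R1 <- R1 - (5/2)*R2:  [   1    0   -5  |   -1  1/2    0 ]
R3 <- R3 - (-5)*R2:  [  0   0   5  |   1  -1   1 ]
R3 <- (1/5)*R3:  [    0     0     1  |   1/5  -1/5   1/5 ]
R1 <- R1 - (-5)*R3:  [    1     0     0  |     0  -1/2     1 ]
R2 <- R2 - (6/5)*R3:  [     0      1      0  |  -1/25   1/25  -6/25 ]
Right block of [I | A^{-1}] is the inverse:
[     0  -1/2      1 ]
[ -1/25  1/25  -6/25 ]
[   1/5  -1/5    1/5 ]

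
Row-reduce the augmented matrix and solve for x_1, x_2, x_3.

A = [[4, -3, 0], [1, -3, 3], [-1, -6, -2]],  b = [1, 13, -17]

Forward elimination on [A|b]:
R2 <- R2 - (1/4)*R1:  [    0  -9/4     3  51/4 ]
R3 <- R3 - (-1/4)*R1:  [     0  -27/4     -2  -67/4 ]
R3 <- R3 - (3)*R2:  [   0    0  -11  -55 ]
Row echelon form:
[ 4    -3    0  |     1 ]
[ 0  -9/4    3  |  51/4 ]
[ 0     0  -11  |   -55 ]
Back-substitution:
x_3 = (-55) / -11 = 5
x_2 = (51/4 - (3)*(5)) / (-9/4) = 1
x_1 = (1 - (-3)*(1)) / 4 = 1

(1, 1, 5)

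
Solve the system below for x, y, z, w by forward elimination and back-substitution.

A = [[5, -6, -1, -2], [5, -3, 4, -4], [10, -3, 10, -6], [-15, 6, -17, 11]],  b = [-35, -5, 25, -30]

Forward elimination on [A|b]:
R2 <- R2 - (1)*R1:  [  0   3   5  -2  30 ]
R3 <- R3 - (2)*R1:  [  0   9  12  -2  95 ]
R4 <- R4 - (-3)*R1:  [    0   -12   -20     5  -135 ]
R3 <- R3 - (3)*R2:  [  0   0  -3   4   5 ]
R4 <- R4 - (-4)*R2:  [   0    0    0   -3  -15 ]
Row echelon form:
[ 5  -6  -1  -2  |  -35 ]
[ 0   3   5  -2  |   30 ]
[ 0   0  -3   4  |    5 ]
[ 0   0   0  -3  |  -15 ]
Back-substitution:
w = (-15) / -3 = 5
z = (5 - (4)*(5)) / -3 = 5
y = (30 - (5)*(5) - (-2)*(5)) / 3 = 5
x = (-35 - (-6)*(5) - (-1)*(5) - (-2)*(5)) / 5 = 2

(2, 5, 5, 5)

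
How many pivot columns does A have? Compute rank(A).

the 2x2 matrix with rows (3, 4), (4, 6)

Row reduction:
R2 <- R2 - (4/3)*R1:  [   0  2/3 ]
Row echelon form:
[ 3    4 ]
[ 0  2/3 ]
Nonzero rows / pivot columns: 2

rank(A) = 2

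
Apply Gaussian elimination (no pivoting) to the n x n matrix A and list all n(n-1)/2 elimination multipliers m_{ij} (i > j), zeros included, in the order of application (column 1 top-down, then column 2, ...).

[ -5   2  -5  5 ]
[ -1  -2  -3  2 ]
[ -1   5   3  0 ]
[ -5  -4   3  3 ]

multipliers: 1/5, 1/5, 1, -23/12, 5/2, 78

Forward elimination:
R2 <- R2 - (1/5)*R1:  [     0  -12/5     -2      1 ]
R3 <- R3 - (1/5)*R1:  [    0  23/5     4    -1 ]
R4 <- R4 - (1)*R1:  [  0  -6   8  -2 ]
R3 <- R3 - (-23/12)*R2:  [     0      0    1/6  11/12 ]
R4 <- R4 - (5/2)*R2:  [    0     0    13  -9/2 ]
R4 <- R4 - (78)*R3:  [   0    0    0  -76 ]
Multipliers (in order of application): m_{21} = 1/5, m_{31} = 1/5, m_{41} = 1, m_{32} = -23/12, m_{42} = 5/2, m_{43} = 78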